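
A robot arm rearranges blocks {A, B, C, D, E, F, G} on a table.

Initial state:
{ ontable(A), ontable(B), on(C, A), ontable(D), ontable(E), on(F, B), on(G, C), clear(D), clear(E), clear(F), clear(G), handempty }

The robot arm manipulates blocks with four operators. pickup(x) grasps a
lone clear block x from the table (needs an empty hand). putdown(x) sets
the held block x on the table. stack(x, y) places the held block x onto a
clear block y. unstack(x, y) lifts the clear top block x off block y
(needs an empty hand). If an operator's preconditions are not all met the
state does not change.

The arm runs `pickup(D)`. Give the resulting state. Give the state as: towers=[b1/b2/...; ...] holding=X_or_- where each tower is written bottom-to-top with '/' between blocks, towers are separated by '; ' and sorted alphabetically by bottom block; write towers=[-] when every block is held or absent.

before: towers=[A/C/G; B/F; D; E] holding=-
pre[pickup(D)]: clear(D) ok, ontable(D) ok, handempty ok
all met → apply pickup(D)
after:  towers=[A/C/G; B/F; E] holding=D

towers=[A/C/G; B/F; E] holding=D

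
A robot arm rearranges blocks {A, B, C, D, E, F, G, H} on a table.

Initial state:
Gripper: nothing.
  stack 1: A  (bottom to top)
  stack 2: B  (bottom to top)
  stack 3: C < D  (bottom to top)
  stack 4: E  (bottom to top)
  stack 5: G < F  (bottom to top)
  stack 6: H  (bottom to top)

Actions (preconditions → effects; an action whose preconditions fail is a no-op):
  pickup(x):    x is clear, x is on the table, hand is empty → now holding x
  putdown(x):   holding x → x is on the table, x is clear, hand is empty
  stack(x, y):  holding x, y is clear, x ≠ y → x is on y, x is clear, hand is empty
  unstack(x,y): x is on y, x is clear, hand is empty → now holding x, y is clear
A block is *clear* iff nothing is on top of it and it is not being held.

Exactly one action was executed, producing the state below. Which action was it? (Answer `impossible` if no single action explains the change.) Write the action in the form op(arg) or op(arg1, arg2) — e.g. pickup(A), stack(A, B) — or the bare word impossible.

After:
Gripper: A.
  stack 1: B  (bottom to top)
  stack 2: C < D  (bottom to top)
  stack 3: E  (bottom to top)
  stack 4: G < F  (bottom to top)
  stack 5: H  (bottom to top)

pickup(A)

target: towers=[B; C/D; E; G/F; H] holding=A
         pickup(A) → towers=[B; C/D; E; G/F; H] holding=A  ← match
         pickup(E) → towers=[A; B; C/D; G/F; H] holding=E
         pickup(H) → towers=[A; B; C/D; E; G/F] holding=H
         pickup(B) → towers=[A; C/D; E; G/F; H] holding=B
     unstack(F, G) → towers=[A; B; C/D; E; G; H] holding=F
     unstack(D, C) → towers=[A; B; C; E; G/F; H] holding=D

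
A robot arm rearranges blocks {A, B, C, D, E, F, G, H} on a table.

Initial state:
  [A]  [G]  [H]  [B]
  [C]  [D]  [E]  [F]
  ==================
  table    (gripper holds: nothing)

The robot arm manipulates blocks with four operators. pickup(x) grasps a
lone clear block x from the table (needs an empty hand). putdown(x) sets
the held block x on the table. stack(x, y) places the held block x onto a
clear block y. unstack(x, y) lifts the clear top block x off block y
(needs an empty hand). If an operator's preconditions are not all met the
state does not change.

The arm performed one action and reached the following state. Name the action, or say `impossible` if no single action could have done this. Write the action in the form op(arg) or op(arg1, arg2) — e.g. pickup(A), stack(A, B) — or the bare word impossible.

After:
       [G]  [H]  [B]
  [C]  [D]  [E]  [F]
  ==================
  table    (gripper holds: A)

unstack(A, C)

target: towers=[C; D/G; E/H; F/B] holding=A
     unstack(G, D) → towers=[C/A; D; E/H; F/B] holding=G
     unstack(A, C) → towers=[C; D/G; E/H; F/B] holding=A  ← match
     unstack(H, E) → towers=[C/A; D/G; E; F/B] holding=H
     unstack(B, F) → towers=[C/A; D/G; E/H; F] holding=B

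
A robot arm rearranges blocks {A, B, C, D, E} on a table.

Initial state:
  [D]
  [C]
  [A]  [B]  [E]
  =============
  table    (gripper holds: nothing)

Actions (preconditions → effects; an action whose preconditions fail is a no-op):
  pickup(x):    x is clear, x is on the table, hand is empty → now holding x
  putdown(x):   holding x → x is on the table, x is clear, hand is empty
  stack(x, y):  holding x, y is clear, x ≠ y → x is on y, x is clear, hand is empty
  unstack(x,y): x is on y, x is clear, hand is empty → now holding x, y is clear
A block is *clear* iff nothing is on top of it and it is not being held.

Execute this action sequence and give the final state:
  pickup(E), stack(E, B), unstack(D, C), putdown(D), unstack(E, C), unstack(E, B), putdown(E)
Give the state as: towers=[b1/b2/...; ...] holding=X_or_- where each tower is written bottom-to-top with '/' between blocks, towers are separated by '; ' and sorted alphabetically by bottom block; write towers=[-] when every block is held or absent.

step 1 (pickup(E)): towers=[A/C/D; B] holding=E
step 2 (stack(E, B)): towers=[A/C/D; B/E] holding=-
step 3 (unstack(D, C)): towers=[A/C; B/E] holding=D
step 4 (putdown(D)): towers=[A/C; B/E; D] holding=-
step 5 (unstack(E, C)) [no-op]: towers=[A/C; B/E; D] holding=-
step 6 (unstack(E, B)): towers=[A/C; B; D] holding=E
step 7 (putdown(E)): towers=[A/C; B; D; E] holding=-

towers=[A/C; B; D; E] holding=-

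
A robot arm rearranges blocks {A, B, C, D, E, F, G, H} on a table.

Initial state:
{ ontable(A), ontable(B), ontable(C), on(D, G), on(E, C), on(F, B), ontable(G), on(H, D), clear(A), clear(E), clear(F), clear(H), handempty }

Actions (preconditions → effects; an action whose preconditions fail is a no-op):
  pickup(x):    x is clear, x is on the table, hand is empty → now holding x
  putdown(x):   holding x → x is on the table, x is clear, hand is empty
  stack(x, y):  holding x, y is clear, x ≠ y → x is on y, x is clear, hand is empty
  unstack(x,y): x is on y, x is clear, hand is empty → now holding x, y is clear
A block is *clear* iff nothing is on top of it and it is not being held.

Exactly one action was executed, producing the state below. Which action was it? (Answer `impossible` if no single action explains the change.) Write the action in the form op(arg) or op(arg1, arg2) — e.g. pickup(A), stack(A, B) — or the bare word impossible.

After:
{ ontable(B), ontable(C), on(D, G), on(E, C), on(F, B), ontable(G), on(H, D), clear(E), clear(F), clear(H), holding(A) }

pickup(A)

target: towers=[B/F; C/E; G/D/H] holding=A
         pickup(A) → towers=[B/F; C/E; G/D/H] holding=A  ← match
     unstack(E, C) → towers=[A; B/F; C; G/D/H] holding=E
     unstack(H, D) → towers=[A; B/F; C/E; G/D] holding=H
     unstack(F, B) → towers=[A; B; C/E; G/D/H] holding=F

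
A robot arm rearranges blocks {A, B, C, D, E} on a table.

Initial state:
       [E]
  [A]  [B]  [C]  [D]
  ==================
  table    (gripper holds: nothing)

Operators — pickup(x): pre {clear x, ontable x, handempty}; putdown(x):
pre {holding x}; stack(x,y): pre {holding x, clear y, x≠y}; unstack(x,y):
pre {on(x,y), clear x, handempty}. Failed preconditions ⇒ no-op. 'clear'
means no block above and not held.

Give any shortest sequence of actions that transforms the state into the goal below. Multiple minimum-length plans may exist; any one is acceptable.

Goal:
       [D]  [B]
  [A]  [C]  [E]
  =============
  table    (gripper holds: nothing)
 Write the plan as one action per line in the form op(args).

step 1 (pickup(D)): towers=[A; B/E; C] holding=D
step 2 (stack(D, C)): towers=[A; B/E; C/D] holding=-
step 3 (unstack(E, B)): towers=[A; B; C/D] holding=E
step 4 (putdown(E)): towers=[A; B; C/D; E] holding=-
step 5 (pickup(B)): towers=[A; C/D; E] holding=B
step 6 (stack(B, E)): towers=[A; C/D; E/B] holding=-
goal check: towers=[A; C/D; E/B] holding=- — reached (length 6, optimal by BFS)

pickup(D)
stack(D, C)
unstack(E, B)
putdown(E)
pickup(B)
stack(B, E)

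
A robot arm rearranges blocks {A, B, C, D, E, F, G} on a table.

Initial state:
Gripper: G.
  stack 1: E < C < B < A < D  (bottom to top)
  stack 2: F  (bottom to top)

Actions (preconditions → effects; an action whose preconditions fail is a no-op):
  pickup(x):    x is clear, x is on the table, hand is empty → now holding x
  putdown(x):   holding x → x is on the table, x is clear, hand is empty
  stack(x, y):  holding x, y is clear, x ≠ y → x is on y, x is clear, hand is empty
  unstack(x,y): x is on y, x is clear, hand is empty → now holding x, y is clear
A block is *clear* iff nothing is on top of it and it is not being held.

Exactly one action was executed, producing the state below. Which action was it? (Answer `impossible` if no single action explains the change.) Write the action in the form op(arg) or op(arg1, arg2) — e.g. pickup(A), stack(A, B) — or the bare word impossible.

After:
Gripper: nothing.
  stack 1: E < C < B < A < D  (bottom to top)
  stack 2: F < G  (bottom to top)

target: towers=[E/C/B/A/D; F/G] holding=-
        putdown(G) → towers=[E/C/B/A/D; F; G] holding=-
       stack(G, F) → towers=[E/C/B/A/D; F/G] holding=-  ← match
       stack(G, D) → towers=[E/C/B/A/D/G; F] holding=-

stack(G, F)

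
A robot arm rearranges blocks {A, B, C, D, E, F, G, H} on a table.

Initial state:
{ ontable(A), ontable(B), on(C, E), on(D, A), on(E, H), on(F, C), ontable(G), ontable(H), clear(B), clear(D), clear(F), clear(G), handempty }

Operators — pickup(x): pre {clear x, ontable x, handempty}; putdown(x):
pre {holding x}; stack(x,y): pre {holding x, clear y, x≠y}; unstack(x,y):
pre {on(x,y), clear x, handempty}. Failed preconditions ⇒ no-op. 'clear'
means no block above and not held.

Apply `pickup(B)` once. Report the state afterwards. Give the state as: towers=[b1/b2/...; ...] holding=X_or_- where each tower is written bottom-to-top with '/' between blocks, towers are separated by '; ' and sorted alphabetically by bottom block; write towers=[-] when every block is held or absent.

towers=[A/D; G; H/E/C/F] holding=B

before: towers=[A/D; B; G; H/E/C/F] holding=-
pre[pickup(B)]: clear(B) ✓, ontable(B) ✓, handempty ✓
all met → apply pickup(B)
after:  towers=[A/D; G; H/E/C/F] holding=B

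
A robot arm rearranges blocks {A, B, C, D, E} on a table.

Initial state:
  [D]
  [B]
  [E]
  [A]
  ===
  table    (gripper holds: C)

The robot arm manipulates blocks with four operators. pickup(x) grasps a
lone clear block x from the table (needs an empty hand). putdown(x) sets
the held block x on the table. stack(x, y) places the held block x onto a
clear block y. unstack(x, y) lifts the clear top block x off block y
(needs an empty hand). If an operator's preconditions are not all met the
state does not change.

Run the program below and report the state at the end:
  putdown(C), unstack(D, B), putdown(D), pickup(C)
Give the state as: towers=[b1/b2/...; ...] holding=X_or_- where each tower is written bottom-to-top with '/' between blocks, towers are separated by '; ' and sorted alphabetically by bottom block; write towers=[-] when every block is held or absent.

towers=[A/E/B; D] holding=C

step 1 (putdown(C)): towers=[A/E/B/D; C] holding=-
step 2 (unstack(D, B)): towers=[A/E/B; C] holding=D
step 3 (putdown(D)): towers=[A/E/B; C; D] holding=-
step 4 (pickup(C)): towers=[A/E/B; D] holding=C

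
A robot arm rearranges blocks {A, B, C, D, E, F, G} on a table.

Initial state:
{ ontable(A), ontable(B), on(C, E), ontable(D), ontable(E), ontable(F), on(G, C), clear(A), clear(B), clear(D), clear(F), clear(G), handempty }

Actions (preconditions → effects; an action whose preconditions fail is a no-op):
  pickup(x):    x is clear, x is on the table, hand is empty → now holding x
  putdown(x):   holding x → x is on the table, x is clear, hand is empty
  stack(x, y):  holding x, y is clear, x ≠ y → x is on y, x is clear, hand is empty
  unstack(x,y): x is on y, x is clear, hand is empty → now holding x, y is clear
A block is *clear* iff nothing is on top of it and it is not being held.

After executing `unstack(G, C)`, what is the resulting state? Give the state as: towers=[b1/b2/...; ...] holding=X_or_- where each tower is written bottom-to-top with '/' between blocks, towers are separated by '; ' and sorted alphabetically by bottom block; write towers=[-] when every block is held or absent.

towers=[A; B; D; E/C; F] holding=G

before: towers=[A; B; D; E/C/G; F] holding=-
pre[unstack(G, C)]: on(G,C) ✓, clear(G) ✓, handempty ✓
all met → apply unstack(G, C)
after:  towers=[A; B; D; E/C; F] holding=G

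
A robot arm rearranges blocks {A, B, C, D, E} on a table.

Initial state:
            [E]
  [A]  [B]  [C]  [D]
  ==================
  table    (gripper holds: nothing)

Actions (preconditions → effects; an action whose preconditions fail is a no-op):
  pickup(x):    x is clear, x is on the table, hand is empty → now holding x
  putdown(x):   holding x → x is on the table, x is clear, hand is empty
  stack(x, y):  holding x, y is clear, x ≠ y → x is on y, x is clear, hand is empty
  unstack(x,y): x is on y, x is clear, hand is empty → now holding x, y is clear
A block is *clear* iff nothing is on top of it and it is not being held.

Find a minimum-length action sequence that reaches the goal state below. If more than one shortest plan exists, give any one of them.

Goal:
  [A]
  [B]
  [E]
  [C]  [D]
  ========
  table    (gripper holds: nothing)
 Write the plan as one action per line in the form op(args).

step 1 (pickup(B)): towers=[A; C/E; D] holding=B
step 2 (stack(B, E)): towers=[A; C/E/B; D] holding=-
step 3 (pickup(A)): towers=[C/E/B; D] holding=A
step 4 (stack(A, B)): towers=[C/E/B/A; D] holding=-
goal check: towers=[C/E/B/A; D] holding=- — reached (length 4, optimal by BFS)

pickup(B)
stack(B, E)
pickup(A)
stack(A, B)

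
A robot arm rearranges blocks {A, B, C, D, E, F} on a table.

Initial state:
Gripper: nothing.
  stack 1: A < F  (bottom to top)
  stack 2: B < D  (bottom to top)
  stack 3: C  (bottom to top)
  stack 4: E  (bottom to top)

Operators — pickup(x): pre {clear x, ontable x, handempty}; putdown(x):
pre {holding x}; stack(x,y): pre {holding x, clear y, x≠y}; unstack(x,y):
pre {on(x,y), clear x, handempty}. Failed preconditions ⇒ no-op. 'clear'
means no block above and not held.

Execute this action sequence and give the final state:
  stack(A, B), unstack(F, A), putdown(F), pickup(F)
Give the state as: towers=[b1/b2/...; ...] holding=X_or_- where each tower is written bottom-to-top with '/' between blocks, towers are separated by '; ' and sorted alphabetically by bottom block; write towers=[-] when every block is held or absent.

towers=[A; B/D; C; E] holding=F

step 1 (stack(A, B)) [no-op]: towers=[A/F; B/D; C; E] holding=-
step 2 (unstack(F, A)): towers=[A; B/D; C; E] holding=F
step 3 (putdown(F)): towers=[A; B/D; C; E; F] holding=-
step 4 (pickup(F)): towers=[A; B/D; C; E] holding=F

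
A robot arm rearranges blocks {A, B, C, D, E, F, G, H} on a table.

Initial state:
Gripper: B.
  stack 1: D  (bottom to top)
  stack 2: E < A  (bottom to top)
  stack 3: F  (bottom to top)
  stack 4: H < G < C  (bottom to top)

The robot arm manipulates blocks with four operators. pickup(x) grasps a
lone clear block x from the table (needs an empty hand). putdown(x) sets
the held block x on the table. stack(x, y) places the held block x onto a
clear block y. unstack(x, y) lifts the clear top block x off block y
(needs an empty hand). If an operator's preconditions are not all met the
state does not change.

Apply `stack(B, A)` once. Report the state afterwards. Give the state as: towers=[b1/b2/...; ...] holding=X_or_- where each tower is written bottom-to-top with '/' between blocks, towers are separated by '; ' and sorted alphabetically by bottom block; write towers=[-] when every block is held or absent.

before: towers=[D; E/A; F; H/G/C] holding=B
pre[stack(B, A)]: holding(B) yes, clear(A) yes, B≠A yes
all met → apply stack(B, A)
after:  towers=[D; E/A/B; F; H/G/C] holding=-

towers=[D; E/A/B; F; H/G/C] holding=-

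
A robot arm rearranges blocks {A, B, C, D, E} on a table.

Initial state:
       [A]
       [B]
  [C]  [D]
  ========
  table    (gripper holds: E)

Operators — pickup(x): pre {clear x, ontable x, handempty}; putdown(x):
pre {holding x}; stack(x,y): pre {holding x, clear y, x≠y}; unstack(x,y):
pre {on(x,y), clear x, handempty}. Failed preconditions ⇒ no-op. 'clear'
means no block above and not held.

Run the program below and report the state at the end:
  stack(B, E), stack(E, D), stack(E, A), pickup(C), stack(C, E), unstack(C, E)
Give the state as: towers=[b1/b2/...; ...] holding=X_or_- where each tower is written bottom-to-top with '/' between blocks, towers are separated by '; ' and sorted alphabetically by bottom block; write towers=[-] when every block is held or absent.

towers=[D/B/A/E] holding=C

step 1 (stack(B, E)) [no-op]: towers=[C; D/B/A] holding=E
step 2 (stack(E, D)) [no-op]: towers=[C; D/B/A] holding=E
step 3 (stack(E, A)): towers=[C; D/B/A/E] holding=-
step 4 (pickup(C)): towers=[D/B/A/E] holding=C
step 5 (stack(C, E)): towers=[D/B/A/E/C] holding=-
step 6 (unstack(C, E)): towers=[D/B/A/E] holding=C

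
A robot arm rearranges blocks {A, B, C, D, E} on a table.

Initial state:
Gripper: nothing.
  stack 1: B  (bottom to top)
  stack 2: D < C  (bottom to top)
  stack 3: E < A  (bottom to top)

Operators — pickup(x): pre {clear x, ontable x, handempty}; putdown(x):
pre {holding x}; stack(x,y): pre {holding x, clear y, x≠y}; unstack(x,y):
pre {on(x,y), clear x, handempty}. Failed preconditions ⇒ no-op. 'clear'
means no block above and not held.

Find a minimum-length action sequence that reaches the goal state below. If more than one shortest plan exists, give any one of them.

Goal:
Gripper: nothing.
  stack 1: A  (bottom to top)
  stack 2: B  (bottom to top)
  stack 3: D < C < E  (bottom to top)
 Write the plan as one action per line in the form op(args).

step 1 (unstack(A, E)): towers=[B; D/C; E] holding=A
step 2 (putdown(A)): towers=[A; B; D/C; E] holding=-
step 3 (pickup(E)): towers=[A; B; D/C] holding=E
step 4 (stack(E, C)): towers=[A; B; D/C/E] holding=-
goal check: towers=[A; B; D/C/E] holding=- — reached (length 4, optimal by BFS)

unstack(A, E)
putdown(A)
pickup(E)
stack(E, C)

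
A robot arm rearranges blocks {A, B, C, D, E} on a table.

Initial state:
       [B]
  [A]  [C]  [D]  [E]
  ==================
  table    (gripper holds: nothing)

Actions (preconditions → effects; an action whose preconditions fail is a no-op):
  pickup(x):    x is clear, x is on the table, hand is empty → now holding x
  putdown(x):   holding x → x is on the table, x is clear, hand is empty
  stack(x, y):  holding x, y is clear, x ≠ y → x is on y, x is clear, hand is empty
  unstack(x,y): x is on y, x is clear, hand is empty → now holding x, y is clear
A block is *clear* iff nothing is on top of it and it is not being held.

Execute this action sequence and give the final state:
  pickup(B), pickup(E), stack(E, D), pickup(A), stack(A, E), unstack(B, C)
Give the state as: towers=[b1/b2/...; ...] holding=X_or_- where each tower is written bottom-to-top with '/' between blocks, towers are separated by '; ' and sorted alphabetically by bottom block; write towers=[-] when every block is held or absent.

towers=[C; D/E/A] holding=B

step 1 (pickup(B)) [no-op]: towers=[A; C/B; D; E] holding=-
step 2 (pickup(E)): towers=[A; C/B; D] holding=E
step 3 (stack(E, D)): towers=[A; C/B; D/E] holding=-
step 4 (pickup(A)): towers=[C/B; D/E] holding=A
step 5 (stack(A, E)): towers=[C/B; D/E/A] holding=-
step 6 (unstack(B, C)): towers=[C; D/E/A] holding=B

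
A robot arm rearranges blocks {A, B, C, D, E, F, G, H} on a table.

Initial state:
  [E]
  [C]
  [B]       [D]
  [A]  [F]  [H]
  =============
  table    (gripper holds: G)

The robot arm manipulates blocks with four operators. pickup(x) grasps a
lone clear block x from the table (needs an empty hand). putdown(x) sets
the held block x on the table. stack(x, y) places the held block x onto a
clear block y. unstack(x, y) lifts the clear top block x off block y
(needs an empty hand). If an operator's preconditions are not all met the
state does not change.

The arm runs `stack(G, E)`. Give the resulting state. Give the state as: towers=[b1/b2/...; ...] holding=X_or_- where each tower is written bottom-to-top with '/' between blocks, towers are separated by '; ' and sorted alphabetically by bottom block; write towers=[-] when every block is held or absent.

before: towers=[A/B/C/E; F; H/D] holding=G
pre[stack(G, E)]: holding(G) yes, clear(E) yes, G≠E yes
all met → apply stack(G, E)
after:  towers=[A/B/C/E/G; F; H/D] holding=-

towers=[A/B/C/E/G; F; H/D] holding=-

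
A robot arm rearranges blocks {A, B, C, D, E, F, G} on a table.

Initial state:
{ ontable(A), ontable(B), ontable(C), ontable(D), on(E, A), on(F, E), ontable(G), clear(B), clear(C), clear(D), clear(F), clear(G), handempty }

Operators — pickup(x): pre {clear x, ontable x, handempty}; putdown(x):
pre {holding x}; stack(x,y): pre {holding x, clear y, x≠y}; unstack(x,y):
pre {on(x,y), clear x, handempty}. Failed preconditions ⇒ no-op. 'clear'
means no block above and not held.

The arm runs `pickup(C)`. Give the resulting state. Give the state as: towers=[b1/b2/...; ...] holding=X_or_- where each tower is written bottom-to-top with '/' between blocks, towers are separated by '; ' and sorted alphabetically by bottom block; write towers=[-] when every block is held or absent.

towers=[A/E/F; B; D; G] holding=C

before: towers=[A/E/F; B; C; D; G] holding=-
pre[pickup(C)]: clear(C) yes, ontable(C) yes, handempty yes
all met → apply pickup(C)
after:  towers=[A/E/F; B; D; G] holding=C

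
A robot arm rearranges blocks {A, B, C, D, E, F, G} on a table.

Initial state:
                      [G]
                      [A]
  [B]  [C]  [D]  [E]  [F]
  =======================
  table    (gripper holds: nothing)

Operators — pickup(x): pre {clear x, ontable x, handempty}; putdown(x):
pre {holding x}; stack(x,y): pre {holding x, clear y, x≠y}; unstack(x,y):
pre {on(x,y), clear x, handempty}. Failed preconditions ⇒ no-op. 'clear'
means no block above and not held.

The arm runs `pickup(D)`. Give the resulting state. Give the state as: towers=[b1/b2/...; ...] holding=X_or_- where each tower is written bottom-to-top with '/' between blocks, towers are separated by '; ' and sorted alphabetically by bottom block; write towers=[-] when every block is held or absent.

towers=[B; C; E; F/A/G] holding=D

before: towers=[B; C; D; E; F/A/G] holding=-
pre[pickup(D)]: clear(D) yes, ontable(D) yes, handempty yes
all met → apply pickup(D)
after:  towers=[B; C; E; F/A/G] holding=D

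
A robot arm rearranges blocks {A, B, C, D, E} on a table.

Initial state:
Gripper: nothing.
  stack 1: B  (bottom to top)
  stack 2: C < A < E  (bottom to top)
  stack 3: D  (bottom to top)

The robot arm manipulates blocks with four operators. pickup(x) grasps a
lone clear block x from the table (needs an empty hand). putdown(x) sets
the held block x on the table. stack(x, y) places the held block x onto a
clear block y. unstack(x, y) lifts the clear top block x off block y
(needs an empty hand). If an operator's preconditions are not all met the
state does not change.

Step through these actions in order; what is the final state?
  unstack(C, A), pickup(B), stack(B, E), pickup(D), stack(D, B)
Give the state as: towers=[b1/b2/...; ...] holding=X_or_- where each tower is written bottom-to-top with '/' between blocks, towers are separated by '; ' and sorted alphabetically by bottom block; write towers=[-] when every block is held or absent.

step 1 (unstack(C, A)) [no-op]: towers=[B; C/A/E; D] holding=-
step 2 (pickup(B)): towers=[C/A/E; D] holding=B
step 3 (stack(B, E)): towers=[C/A/E/B; D] holding=-
step 4 (pickup(D)): towers=[C/A/E/B] holding=D
step 5 (stack(D, B)): towers=[C/A/E/B/D] holding=-

towers=[C/A/E/B/D] holding=-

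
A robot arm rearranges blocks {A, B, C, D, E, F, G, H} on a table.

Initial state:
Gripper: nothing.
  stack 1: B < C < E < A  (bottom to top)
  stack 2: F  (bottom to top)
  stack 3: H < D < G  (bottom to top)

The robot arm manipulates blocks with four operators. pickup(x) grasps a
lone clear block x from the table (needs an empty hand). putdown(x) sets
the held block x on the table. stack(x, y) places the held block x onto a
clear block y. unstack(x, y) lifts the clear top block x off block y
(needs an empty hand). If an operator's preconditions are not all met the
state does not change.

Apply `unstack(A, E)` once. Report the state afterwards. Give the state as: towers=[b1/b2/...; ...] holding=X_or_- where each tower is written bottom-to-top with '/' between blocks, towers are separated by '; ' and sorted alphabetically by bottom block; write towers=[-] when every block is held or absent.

before: towers=[B/C/E/A; F; H/D/G] holding=-
pre[unstack(A, E)]: on(A,E) yes, clear(A) yes, handempty yes
all met → apply unstack(A, E)
after:  towers=[B/C/E; F; H/D/G] holding=A

towers=[B/C/E; F; H/D/G] holding=A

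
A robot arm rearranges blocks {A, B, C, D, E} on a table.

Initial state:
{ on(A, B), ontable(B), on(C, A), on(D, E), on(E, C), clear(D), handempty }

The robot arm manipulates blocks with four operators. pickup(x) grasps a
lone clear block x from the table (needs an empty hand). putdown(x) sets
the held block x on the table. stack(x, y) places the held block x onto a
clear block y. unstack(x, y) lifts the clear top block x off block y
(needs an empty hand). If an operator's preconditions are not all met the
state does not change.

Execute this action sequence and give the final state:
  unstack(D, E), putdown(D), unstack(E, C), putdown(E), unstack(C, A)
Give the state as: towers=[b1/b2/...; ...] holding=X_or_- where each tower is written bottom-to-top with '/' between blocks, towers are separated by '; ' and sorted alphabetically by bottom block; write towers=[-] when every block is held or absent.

step 1 (unstack(D, E)): towers=[B/A/C/E] holding=D
step 2 (putdown(D)): towers=[B/A/C/E; D] holding=-
step 3 (unstack(E, C)): towers=[B/A/C; D] holding=E
step 4 (putdown(E)): towers=[B/A/C; D; E] holding=-
step 5 (unstack(C, A)): towers=[B/A; D; E] holding=C

towers=[B/A; D; E] holding=C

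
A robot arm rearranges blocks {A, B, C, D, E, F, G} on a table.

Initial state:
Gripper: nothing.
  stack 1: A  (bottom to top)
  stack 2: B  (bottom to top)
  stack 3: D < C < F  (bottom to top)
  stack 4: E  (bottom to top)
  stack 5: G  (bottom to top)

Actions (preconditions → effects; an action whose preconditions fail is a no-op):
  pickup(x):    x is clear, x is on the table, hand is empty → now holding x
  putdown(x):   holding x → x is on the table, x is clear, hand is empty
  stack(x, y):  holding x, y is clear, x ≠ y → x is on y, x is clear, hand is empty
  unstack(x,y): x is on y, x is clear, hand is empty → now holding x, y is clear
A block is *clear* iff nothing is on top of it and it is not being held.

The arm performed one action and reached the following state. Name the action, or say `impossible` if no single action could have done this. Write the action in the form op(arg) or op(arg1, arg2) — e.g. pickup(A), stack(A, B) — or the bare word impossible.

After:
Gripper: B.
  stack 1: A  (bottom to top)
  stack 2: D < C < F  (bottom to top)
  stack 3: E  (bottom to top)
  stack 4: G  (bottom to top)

pickup(B)

target: towers=[A; D/C/F; E; G] holding=B
         pickup(B) → towers=[A; D/C/F; E; G] holding=B  ← match
     unstack(F, C) → towers=[A; B; D/C; E; G] holding=F
         pickup(G) → towers=[A; B; D/C/F; E] holding=G
         pickup(A) → towers=[B; D/C/F; E; G] holding=A
         pickup(E) → towers=[A; B; D/C/F; G] holding=E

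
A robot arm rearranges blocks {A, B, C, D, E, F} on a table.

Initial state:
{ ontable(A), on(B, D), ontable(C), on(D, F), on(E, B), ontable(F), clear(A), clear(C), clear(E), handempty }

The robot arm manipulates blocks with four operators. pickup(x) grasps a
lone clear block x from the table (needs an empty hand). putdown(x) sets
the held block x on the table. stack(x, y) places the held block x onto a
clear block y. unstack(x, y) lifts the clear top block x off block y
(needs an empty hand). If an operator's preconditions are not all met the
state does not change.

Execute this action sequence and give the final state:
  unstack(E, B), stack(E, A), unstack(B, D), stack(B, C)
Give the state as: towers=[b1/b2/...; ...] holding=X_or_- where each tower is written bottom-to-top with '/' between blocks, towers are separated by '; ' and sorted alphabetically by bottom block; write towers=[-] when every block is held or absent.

towers=[A/E; C/B; F/D] holding=-

step 1 (unstack(E, B)): towers=[A; C; F/D/B] holding=E
step 2 (stack(E, A)): towers=[A/E; C; F/D/B] holding=-
step 3 (unstack(B, D)): towers=[A/E; C; F/D] holding=B
step 4 (stack(B, C)): towers=[A/E; C/B; F/D] holding=-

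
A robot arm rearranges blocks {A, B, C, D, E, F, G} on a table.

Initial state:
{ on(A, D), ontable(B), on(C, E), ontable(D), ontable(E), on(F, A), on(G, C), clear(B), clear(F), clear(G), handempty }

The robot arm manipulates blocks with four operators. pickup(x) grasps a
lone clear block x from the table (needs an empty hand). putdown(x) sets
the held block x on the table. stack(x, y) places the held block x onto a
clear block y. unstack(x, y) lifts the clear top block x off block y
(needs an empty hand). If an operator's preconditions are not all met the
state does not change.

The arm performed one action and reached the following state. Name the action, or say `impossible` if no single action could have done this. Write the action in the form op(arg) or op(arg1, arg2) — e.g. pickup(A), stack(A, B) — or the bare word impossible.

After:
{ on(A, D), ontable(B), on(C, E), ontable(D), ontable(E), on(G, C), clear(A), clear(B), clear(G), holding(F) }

unstack(F, A)

target: towers=[B; D/A; E/C/G] holding=F
         pickup(B) → towers=[D/A/F; E/C/G] holding=B
     unstack(F, A) → towers=[B; D/A; E/C/G] holding=F  ← match
     unstack(G, C) → towers=[B; D/A/F; E/C] holding=G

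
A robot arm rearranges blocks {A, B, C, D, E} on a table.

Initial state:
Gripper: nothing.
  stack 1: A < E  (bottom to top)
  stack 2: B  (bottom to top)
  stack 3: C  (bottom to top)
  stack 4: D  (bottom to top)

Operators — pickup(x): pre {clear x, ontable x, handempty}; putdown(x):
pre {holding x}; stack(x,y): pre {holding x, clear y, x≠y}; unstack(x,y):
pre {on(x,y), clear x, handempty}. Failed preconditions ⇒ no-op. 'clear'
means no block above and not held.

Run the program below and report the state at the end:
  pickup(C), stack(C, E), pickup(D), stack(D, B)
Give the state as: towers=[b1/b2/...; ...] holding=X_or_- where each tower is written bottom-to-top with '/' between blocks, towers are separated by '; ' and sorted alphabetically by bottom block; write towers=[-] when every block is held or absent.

step 1 (pickup(C)): towers=[A/E; B; D] holding=C
step 2 (stack(C, E)): towers=[A/E/C; B; D] holding=-
step 3 (pickup(D)): towers=[A/E/C; B] holding=D
step 4 (stack(D, B)): towers=[A/E/C; B/D] holding=-

towers=[A/E/C; B/D] holding=-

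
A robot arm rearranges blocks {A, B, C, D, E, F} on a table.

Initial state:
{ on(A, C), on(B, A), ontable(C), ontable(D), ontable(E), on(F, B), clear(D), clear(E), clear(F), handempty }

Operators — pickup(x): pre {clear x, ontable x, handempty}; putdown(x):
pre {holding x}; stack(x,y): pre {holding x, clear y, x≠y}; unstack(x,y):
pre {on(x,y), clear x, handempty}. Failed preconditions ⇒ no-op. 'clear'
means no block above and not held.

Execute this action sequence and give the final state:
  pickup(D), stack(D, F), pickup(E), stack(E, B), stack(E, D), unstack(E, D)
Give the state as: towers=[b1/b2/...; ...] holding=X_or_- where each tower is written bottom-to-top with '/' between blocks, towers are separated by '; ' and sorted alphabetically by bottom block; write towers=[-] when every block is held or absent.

towers=[C/A/B/F/D] holding=E

step 1 (pickup(D)): towers=[C/A/B/F; E] holding=D
step 2 (stack(D, F)): towers=[C/A/B/F/D; E] holding=-
step 3 (pickup(E)): towers=[C/A/B/F/D] holding=E
step 4 (stack(E, B)) [no-op]: towers=[C/A/B/F/D] holding=E
step 5 (stack(E, D)): towers=[C/A/B/F/D/E] holding=-
step 6 (unstack(E, D)): towers=[C/A/B/F/D] holding=E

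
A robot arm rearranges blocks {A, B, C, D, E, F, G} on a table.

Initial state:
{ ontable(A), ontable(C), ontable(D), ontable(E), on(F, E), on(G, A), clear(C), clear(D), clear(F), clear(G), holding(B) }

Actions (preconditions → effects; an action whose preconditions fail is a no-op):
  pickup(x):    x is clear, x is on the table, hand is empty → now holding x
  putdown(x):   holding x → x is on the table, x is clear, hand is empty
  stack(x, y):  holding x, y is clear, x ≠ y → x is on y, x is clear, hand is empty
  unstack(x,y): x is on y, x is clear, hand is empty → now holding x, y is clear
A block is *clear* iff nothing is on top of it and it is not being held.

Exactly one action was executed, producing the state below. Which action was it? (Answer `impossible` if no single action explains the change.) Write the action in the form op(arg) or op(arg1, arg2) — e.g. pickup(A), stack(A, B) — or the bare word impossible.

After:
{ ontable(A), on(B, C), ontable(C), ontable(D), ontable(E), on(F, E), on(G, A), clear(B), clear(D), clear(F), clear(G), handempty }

target: towers=[A/G; C/B; D; E/F] holding=-
        putdown(B) → towers=[A/G; B; C; D; E/F] holding=-
       stack(B, F) → towers=[A/G; C; D; E/F/B] holding=-
       stack(B, G) → towers=[A/G/B; C; D; E/F] holding=-
       stack(B, D) → towers=[A/G; C; D/B; E/F] holding=-
       stack(B, C) → towers=[A/G; C/B; D; E/F] holding=-  ← match

stack(B, C)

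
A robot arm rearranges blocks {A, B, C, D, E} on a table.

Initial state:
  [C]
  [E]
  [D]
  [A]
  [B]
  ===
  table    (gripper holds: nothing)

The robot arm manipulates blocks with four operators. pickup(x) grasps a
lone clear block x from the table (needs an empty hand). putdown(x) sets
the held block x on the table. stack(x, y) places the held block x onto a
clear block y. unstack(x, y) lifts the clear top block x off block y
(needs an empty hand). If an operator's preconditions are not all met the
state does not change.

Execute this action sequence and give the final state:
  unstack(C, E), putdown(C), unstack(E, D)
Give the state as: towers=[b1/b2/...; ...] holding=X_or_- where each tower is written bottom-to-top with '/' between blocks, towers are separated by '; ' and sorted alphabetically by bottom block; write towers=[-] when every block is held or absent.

step 1 (unstack(C, E)): towers=[B/A/D/E] holding=C
step 2 (putdown(C)): towers=[B/A/D/E; C] holding=-
step 3 (unstack(E, D)): towers=[B/A/D; C] holding=E

towers=[B/A/D; C] holding=E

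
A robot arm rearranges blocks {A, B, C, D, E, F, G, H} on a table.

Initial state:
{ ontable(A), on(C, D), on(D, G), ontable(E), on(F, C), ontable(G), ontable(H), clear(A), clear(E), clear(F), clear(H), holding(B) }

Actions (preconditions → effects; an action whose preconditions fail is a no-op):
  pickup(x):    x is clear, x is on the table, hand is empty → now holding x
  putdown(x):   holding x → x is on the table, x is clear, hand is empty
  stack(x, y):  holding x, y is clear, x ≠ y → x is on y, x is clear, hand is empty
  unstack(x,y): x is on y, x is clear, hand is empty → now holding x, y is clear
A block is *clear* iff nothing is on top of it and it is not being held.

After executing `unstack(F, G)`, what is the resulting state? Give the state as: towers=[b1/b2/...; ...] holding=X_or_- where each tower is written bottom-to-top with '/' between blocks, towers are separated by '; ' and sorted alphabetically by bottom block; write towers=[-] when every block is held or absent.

before: towers=[A; E; G/D/C/F; H] holding=B
pre[unstack(F, G)]: on(F,G) fail, clear(F) ok, handempty fail
on(F,G), handempty unmet → unstack(F, G) is a no-op
after:  towers=[A; E; G/D/C/F; H] holding=B

towers=[A; E; G/D/C/F; H] holding=B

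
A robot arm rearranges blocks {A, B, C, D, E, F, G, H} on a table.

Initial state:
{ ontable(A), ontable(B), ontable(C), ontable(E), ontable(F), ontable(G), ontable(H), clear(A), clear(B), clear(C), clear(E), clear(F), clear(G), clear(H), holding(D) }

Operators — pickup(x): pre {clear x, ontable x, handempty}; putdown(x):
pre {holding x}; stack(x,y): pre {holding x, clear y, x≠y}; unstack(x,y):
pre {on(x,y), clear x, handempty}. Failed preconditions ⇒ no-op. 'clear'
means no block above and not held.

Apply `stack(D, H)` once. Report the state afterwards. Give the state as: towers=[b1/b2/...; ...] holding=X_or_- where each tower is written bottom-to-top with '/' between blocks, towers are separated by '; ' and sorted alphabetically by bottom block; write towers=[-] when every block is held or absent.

towers=[A; B; C; E; F; G; H/D] holding=-

before: towers=[A; B; C; E; F; G; H] holding=D
pre[stack(D, H)]: holding(D) ok, clear(H) ok, D≠H ok
all met → apply stack(D, H)
after:  towers=[A; B; C; E; F; G; H/D] holding=-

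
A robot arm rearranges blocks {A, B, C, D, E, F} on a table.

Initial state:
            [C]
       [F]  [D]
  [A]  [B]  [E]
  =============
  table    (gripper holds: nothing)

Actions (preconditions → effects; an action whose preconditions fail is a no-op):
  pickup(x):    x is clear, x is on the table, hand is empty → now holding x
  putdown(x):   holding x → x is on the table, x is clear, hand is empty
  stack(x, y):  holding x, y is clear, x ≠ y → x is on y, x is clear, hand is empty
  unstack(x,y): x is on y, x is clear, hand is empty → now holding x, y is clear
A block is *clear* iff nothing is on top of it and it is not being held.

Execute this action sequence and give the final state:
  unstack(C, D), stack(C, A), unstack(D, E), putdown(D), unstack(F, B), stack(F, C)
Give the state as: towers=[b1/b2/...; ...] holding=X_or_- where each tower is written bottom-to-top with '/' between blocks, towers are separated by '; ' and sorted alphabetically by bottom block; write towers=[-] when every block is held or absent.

towers=[A/C/F; B; D; E] holding=-

step 1 (unstack(C, D)): towers=[A; B/F; E/D] holding=C
step 2 (stack(C, A)): towers=[A/C; B/F; E/D] holding=-
step 3 (unstack(D, E)): towers=[A/C; B/F; E] holding=D
step 4 (putdown(D)): towers=[A/C; B/F; D; E] holding=-
step 5 (unstack(F, B)): towers=[A/C; B; D; E] holding=F
step 6 (stack(F, C)): towers=[A/C/F; B; D; E] holding=-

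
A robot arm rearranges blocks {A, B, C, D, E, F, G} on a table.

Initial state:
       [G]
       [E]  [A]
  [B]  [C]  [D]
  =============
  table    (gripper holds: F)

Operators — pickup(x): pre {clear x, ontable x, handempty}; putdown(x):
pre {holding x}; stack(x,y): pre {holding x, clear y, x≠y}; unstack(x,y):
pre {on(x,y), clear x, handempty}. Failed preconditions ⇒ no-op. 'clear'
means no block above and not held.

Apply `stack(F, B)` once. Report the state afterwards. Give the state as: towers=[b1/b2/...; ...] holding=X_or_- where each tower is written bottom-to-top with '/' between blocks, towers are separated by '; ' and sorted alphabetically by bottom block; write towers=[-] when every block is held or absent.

towers=[B/F; C/E/G; D/A] holding=-

before: towers=[B; C/E/G; D/A] holding=F
pre[stack(F, B)]: holding(F) ✓, clear(B) ✓, F≠B ✓
all met → apply stack(F, B)
after:  towers=[B/F; C/E/G; D/A] holding=-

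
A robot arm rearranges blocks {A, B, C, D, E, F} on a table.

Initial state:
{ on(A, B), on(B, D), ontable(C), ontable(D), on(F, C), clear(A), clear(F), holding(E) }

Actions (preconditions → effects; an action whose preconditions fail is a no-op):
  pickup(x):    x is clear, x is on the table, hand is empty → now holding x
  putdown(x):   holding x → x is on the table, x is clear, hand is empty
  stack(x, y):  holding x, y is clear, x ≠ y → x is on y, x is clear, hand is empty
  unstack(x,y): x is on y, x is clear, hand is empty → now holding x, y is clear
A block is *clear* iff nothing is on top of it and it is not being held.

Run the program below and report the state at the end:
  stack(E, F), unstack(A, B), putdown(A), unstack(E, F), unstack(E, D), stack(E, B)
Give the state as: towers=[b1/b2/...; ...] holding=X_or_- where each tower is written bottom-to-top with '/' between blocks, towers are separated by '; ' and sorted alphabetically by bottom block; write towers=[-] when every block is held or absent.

towers=[A; C/F; D/B/E] holding=-

step 1 (stack(E, F)): towers=[C/F/E; D/B/A] holding=-
step 2 (unstack(A, B)): towers=[C/F/E; D/B] holding=A
step 3 (putdown(A)): towers=[A; C/F/E; D/B] holding=-
step 4 (unstack(E, F)): towers=[A; C/F; D/B] holding=E
step 5 (unstack(E, D)) [no-op]: towers=[A; C/F; D/B] holding=E
step 6 (stack(E, B)): towers=[A; C/F; D/B/E] holding=-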